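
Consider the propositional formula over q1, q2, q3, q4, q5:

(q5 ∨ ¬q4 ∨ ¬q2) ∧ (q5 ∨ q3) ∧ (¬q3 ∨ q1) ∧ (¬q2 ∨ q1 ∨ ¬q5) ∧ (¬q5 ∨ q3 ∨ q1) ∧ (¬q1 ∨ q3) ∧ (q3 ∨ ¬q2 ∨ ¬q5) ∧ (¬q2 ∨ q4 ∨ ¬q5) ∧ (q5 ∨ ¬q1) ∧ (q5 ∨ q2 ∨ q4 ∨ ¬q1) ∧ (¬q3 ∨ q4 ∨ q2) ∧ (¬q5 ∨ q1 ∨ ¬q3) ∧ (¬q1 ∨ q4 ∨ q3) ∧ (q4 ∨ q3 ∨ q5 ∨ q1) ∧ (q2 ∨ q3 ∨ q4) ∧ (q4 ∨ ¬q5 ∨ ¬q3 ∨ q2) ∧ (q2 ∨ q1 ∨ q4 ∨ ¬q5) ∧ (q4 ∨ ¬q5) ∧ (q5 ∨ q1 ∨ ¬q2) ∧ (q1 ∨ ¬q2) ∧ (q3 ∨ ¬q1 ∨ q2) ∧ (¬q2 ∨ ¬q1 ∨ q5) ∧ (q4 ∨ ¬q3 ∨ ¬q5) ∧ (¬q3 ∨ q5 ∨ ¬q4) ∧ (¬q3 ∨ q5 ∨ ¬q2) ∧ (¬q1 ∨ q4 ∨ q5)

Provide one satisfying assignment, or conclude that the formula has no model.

q1=True; q2=False; q3=True; q4=True; q5=True

Suppose q5 = True.
(q4) alone gives q4 = True.
Suppose q3 = True.
(q1) alone gives q1 = True.
No clause remains; q2 is free.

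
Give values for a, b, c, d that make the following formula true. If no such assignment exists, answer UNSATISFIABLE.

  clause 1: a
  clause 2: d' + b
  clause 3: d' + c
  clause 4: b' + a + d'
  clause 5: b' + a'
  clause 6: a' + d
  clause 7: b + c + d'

From the singleton clause (a), a = 1.
From the singleton clause (b'), b = 0.
From the singleton clause (d'), d = 0.
Now (d) is unsatisfied and unit — conflict.

UNSATISFIABLE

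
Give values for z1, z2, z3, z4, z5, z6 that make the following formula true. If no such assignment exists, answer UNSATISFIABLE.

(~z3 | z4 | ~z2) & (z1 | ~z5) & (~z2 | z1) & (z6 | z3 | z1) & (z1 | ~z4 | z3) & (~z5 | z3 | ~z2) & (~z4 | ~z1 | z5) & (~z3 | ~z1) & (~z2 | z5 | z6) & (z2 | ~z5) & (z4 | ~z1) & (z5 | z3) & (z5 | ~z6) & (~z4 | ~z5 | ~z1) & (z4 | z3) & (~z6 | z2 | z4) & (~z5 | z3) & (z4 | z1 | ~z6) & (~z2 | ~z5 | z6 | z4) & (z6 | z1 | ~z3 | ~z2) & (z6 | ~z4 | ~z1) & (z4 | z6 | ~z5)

z1: 0; z2: 0; z3: 1; z4: 0; z5: 0; z6: 0

Branch on z1: set z1 = 0.
The clause (~z5) is unit, so z5 = 0.
The clause (~z2) is unit, so z2 = 0.
The clause (z3) is unit, so z3 = 1.
The clause (~z6) is unit, so z6 = 0.
All clauses hold; z4 can take either value.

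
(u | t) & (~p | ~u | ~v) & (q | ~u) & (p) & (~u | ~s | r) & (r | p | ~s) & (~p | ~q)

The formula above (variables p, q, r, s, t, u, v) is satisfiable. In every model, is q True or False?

False

Suppose q = 1.
Unit clause (p) forces p = 1.
Now (~p) is unsatisfied and unit — conflict.
So every satisfying assignment has q = False.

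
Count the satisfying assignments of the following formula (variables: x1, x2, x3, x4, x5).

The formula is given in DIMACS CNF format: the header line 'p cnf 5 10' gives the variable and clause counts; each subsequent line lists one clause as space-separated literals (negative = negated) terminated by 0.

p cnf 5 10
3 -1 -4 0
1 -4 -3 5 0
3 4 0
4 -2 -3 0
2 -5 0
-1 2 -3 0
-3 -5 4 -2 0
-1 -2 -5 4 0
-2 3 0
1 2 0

There are 2^5 = 32 truth assignments over (x1, x2, x3, x4, x5).
Split on x1. With x1 = True, the clauses containing x1 are satisfied and ¬x1 drops from the rest; 2 of the 2^4 = 16 assignments to the other variables satisfy what remains.
With x1 = False, by the same count on the reduced clause set, 1 assignment works.
Total: 2 + 1 = 3.

3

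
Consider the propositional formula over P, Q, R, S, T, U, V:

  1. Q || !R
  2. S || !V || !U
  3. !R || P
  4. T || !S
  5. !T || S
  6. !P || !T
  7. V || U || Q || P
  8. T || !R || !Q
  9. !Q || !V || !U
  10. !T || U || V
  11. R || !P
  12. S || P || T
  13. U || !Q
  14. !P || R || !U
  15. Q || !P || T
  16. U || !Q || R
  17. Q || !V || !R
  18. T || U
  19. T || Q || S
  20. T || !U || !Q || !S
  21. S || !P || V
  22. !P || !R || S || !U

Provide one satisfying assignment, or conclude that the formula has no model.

P=false; Q=true; R=false; S=true; T=true; U=true; V=false

Case Q = true:
From the singleton clause (U), U = true.
From the singleton clause (!V), V = false.
Case R = false:
From the singleton clause (!P), P = false.
Case T = true:
From the singleton clause (S), S = true.
Every clause now holds.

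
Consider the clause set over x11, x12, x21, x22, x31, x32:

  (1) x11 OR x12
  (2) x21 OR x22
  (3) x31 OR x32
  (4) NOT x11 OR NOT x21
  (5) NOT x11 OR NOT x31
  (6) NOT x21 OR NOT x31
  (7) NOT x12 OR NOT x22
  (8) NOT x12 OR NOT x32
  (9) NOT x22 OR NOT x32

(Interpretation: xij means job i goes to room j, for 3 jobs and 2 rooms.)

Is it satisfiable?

Suppose x11 = true.
From the singleton clause (NOT x21), x21 = false.
From the singleton clause (x22), x22 = true.
From the singleton clause (NOT x31), x31 = false.
From the singleton clause (x32), x32 = true.
Now (NOT x32) is unsatisfied and unit — conflict.
So x11 must be the other value — set x11 = false.
From the singleton clause (x12), x12 = true.
From the singleton clause (NOT x22), x22 = false.
From the singleton clause (x21), x21 = true.
From the singleton clause (NOT x31), x31 = false.
From the singleton clause (x32), x32 = true.
Now (NOT x32) is unsatisfied and unit — conflict.
Either choice for x11 ends in contradiction.
No assignment satisfies every clause.

No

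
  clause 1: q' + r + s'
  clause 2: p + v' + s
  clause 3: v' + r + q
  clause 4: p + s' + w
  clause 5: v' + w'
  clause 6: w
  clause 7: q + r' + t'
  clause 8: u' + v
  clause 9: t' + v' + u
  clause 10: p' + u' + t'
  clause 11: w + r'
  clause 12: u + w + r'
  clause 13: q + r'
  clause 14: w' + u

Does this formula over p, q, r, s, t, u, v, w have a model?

No

(w) alone gives w = 1.
(v') alone gives v = 0.
(u') alone gives u = 0.
That conflicts with the unit clause (u).
No assignment satisfies every clause.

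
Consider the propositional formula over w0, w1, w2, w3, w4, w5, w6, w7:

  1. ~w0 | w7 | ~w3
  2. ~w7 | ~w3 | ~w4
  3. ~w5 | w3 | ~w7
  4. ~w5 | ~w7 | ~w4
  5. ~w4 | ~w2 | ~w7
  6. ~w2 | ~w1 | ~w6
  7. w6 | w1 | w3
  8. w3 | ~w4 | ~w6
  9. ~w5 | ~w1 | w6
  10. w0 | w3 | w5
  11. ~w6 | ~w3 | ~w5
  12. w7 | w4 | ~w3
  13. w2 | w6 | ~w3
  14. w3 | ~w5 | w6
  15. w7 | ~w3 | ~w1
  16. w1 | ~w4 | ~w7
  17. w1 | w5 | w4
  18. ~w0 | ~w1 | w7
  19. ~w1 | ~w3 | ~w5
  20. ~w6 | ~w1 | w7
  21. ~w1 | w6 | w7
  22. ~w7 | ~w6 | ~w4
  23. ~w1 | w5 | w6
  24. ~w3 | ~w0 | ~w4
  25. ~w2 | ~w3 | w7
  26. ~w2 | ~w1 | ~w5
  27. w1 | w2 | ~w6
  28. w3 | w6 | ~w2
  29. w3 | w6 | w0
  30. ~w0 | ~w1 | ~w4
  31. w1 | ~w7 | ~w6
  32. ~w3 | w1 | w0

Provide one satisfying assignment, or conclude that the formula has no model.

Try w0 = 0.
Try w3 = 0.
The clause (w5) is unit, so w5 = 1.
The clause (~w7) is unit, so w7 = 0.
The clause (w6) is unit, so w6 = 1.
The clause (~w4) is unit, so w4 = 0.
The clause (~w1) is unit, so w1 = 0.
The clause (w2) is unit, so w2 = 1.
This assignment satisfies each clause.

w0=0; w1=0; w2=1; w3=0; w4=0; w5=1; w6=1; w7=0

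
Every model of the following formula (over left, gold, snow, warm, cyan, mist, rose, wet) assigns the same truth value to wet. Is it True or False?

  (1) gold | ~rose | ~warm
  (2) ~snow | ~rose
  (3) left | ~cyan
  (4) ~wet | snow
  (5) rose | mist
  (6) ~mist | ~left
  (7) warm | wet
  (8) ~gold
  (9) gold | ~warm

True

Suppose wet = 0.
Unit clause (warm) forces warm = 1.
Unit clause (~gold) forces gold = 0.
That conflicts with the unit clause (gold).
So every satisfying assignment has wet = True.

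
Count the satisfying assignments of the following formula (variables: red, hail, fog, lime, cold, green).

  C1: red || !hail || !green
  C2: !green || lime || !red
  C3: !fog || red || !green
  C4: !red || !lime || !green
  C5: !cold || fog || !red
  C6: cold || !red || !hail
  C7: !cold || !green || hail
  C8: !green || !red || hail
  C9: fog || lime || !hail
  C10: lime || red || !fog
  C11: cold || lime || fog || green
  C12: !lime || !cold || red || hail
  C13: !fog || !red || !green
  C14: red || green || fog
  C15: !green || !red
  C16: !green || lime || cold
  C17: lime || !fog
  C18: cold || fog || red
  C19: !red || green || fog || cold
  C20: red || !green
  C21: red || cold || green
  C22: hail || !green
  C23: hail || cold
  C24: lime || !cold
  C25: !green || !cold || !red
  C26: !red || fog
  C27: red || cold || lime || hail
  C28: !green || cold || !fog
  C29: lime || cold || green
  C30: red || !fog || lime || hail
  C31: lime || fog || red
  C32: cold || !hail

There are 2^6 = 64 truth assignments over (red, hail, fog, lime, cold, green).
Split on lime. With lime = true, the clauses containing lime are satisfied and !lime drops from the rest; 3 of the 2^5 = 32 assignments to the other variables satisfy what remains.
With lime = false, by the same count on the reduced clause set, 0 assignments work.
(One model: red=F, hail=T, fog=T, lime=T, cold=T, green=F.)
Total: 3 + 0 = 3.

3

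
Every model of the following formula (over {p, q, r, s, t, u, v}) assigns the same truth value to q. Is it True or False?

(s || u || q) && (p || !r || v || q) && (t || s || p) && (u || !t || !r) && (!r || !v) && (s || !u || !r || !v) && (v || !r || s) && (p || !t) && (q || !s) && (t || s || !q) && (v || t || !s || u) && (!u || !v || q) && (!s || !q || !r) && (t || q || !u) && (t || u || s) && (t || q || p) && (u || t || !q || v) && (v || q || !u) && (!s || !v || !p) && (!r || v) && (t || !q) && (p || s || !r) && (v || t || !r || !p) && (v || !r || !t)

True

Suppose q = false.
From the singleton clause (!s), s = false.
From the singleton clause (u), u = true.
From the singleton clause (!v), v = false.
Now (v) is unsatisfied and unit — conflict.
So every satisfying assignment has q = True.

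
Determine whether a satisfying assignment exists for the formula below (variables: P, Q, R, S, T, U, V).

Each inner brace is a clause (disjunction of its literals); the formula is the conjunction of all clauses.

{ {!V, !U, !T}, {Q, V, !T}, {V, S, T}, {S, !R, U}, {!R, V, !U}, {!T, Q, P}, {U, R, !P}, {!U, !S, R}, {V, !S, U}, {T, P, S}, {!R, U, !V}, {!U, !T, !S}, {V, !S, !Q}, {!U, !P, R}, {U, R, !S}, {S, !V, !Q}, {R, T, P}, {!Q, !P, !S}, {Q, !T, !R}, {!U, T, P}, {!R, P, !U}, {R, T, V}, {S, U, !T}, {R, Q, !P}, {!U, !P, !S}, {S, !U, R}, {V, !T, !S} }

Case V = true:
Case U = true:
From the singleton clause (!T), T = false.
From the singleton clause (P), P = true.
From the singleton clause (R), R = true.
From the singleton clause (!S), S = false.
From the singleton clause (!Q), Q = false.
This assignment satisfies each clause.
A satisfying assignment: P=true,  Q=false,  R=true,  S=false,  T=false,  U=true,  V=true.

Satisfiable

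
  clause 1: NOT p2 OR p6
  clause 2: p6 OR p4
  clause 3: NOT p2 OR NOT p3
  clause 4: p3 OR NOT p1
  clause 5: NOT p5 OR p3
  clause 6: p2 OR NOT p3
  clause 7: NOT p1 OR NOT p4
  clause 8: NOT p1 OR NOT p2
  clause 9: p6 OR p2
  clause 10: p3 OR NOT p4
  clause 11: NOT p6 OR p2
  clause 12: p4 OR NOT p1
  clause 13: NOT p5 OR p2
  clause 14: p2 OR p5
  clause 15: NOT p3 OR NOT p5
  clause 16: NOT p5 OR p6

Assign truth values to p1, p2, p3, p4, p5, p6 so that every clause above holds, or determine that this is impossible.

p1 ↦ false; p2 ↦ true; p3 ↦ false; p4 ↦ false; p5 ↦ false; p6 ↦ true

Suppose p2 = true.
From the singleton clause (p6), p6 = true.
From the singleton clause (NOT p3), p3 = false.
From the singleton clause (NOT p1), p1 = false.
From the singleton clause (NOT p5), p5 = false.
From the singleton clause (NOT p4), p4 = false.
All clauses are satisfied.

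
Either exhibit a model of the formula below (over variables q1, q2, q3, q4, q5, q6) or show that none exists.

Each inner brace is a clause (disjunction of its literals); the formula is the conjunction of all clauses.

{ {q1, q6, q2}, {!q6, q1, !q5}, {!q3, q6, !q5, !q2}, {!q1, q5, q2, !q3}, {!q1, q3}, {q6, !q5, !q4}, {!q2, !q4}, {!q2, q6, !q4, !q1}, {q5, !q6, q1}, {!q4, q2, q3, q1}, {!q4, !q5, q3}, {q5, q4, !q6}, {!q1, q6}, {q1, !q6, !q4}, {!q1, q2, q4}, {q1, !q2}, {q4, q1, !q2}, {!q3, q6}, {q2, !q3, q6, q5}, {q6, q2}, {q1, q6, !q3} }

q1=true; q2=true; q3=true; q4=false; q5=true; q6=true

Suppose q1 = true.
(q3) alone gives q3 = true.
(q6) alone gives q6 = true.
Suppose q5 = true.
Suppose q2 = true.
(!q4) alone gives q4 = false.
Every clause now holds.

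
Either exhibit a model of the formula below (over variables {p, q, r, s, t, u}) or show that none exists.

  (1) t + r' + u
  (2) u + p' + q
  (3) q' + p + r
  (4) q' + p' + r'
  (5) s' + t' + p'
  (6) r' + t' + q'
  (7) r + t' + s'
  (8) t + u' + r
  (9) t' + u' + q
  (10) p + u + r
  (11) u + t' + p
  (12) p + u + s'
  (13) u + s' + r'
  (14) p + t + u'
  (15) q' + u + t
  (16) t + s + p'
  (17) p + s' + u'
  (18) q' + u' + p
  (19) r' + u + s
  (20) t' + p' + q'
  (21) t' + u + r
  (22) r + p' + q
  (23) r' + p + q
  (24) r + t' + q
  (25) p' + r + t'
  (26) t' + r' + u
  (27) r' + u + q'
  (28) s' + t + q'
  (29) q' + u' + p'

Try t = 0.
Try r = 1.
Unit clause (u) forces u = 1.
Unit clause (p) forces p = 1.
Unit clause (q') forces q = 0.
Unit clause (s) forces s = 1.
All clauses are satisfied.

p ↦ 1; q ↦ 0; r ↦ 1; s ↦ 1; t ↦ 0; u ↦ 1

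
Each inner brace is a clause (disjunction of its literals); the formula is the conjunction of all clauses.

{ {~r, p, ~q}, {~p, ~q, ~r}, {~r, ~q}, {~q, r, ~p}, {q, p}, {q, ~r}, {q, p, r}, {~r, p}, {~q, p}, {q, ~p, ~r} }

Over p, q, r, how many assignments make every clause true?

There are 2^3 = 8 truth assignments over (p, q, r).
Split on p. With p = 1, the clauses containing p are satisfied and ~p drops from the rest; 1 of the 2^2 = 4 assignments to the other variables satisfy what remains.
With p = 0, by the same count on the reduced clause set, 0 assignments work.
Total: 1 + 0 = 1.

1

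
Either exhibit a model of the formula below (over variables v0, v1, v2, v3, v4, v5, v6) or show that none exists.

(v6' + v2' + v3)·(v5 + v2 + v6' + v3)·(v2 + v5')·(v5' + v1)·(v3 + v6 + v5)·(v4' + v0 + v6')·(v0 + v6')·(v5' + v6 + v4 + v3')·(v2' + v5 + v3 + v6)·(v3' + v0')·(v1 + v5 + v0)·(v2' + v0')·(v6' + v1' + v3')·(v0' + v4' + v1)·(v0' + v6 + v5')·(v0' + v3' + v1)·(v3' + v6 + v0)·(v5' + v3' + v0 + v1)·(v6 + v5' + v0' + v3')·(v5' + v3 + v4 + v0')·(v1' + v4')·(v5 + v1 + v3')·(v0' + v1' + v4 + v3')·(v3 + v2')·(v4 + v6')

UNSATISFIABLE

Case v2 = 1:
From the singleton clause (v0'), v0 = 0.
From the singleton clause (v6'), v6 = 0.
From the singleton clause (v3'), v3 = 0.
Now (v3) is unsatisfied and unit — conflict.
That branch fails; take v2 = 0 instead.
From the singleton clause (v5'), v5 = 0.
Case v6 = 0:
From the singleton clause (v3), v3 = 1.
From the singleton clause (v0'), v0 = 0.
Now (v0) is unsatisfied and unit — conflict.
That branch fails; take v6 = 1 instead.
From the singleton clause (v3), v3 = 1.
From the singleton clause (v0), v0 = 1.
Now (v0') is unsatisfied and unit — conflict.
Either choice for v6 ends in contradiction.
Either choice for v2 ends in contradiction.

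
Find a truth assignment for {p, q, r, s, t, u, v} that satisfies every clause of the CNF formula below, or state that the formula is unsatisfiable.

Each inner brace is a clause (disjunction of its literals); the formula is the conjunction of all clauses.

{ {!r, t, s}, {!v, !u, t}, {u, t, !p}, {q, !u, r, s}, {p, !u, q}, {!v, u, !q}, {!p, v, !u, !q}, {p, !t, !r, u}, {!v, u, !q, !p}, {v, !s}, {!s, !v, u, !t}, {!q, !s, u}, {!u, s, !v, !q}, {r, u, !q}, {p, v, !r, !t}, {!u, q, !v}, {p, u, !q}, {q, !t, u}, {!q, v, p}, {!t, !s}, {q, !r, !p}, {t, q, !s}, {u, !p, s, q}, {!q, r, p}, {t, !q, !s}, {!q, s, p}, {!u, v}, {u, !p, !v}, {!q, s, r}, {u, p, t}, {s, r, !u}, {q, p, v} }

Case v = false:
The clause (!s) is unit, so s = false.
The clause (!u) is unit, so u = false.
Case r = true:
The clause (t) is unit, so t = true.
The clause (p) is unit, so p = true.
The clause (q) is unit, so q = true.
This assignment satisfies each clause.

p ↦ true, q ↦ true, r ↦ true, s ↦ false, t ↦ true, u ↦ false, v ↦ false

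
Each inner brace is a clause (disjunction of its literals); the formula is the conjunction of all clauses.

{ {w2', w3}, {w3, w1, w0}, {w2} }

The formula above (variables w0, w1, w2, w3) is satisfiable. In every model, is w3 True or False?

True

Suppose w3 = 0.
The clause (w2') is unit, so w2 = 0.
That conflicts with the unit clause (w2).
So every satisfying assignment has w3 = True.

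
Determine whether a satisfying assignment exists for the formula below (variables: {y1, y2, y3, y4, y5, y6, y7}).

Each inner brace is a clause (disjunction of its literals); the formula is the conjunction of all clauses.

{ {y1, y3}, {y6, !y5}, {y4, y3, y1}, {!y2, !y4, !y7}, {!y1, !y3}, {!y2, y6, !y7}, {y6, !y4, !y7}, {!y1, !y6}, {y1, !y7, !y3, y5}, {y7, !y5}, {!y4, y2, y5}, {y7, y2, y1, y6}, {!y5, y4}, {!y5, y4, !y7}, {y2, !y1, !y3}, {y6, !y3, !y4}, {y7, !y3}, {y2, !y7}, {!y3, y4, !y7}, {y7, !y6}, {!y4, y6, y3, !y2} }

Satisfiable

Branch on y1: set y1 = true.
Unit clause (!y3) forces y3 = false.
Unit clause (!y6) forces y6 = false.
Unit clause (!y5) forces y5 = false.
Branch on y2: set y2 = true.
Unit clause (!y7) forces y7 = false.
Unit clause (!y4) forces y4 = false.
Every clause now holds.
A satisfying assignment: y1=true, y2=true, y3=false, y4=false, y5=false, y6=false, y7=false.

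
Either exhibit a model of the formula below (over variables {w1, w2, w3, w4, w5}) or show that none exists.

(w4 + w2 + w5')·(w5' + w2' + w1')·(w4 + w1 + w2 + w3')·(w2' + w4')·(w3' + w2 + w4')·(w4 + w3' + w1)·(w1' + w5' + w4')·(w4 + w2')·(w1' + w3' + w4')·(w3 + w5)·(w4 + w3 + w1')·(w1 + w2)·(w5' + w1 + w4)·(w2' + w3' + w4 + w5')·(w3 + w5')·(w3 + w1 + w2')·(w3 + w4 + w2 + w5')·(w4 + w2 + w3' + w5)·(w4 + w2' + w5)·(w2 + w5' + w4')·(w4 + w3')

UNSATISFIABLE

Suppose w2 = 0.
Unit clause (w1) forces w1 = 1.
Suppose w4 = 1.
Unit clause (w3') forces w3 = 0.
Unit clause (w5') forces w5 = 0.
That conflicts with the unit clause (w5).
That branch fails; take w4 = 0 instead.
Unit clause (w5') forces w5 = 0.
Unit clause (w3) forces w3 = 1.
That conflicts with the unit clause (w3').
Neither w4 = 1 nor w4 = 0 works.
That branch fails; take w2 = 1 instead.
Unit clause (w4') forces w4 = 0.
That conflicts with the unit clause (w4).
Neither w2 = 1 nor w2 = 0 works.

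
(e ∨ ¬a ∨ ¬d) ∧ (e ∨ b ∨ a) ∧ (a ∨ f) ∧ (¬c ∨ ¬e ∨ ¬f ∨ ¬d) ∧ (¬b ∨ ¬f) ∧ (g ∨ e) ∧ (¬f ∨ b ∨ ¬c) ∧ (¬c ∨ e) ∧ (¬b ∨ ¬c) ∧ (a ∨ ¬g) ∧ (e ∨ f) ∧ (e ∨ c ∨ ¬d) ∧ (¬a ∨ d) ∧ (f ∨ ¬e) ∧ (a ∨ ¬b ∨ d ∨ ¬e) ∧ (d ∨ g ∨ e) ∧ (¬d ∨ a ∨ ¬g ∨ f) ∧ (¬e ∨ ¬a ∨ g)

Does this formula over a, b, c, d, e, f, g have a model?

Yes, satisfiable

Branch on a: set a = True.
The clause (d) is unit, so d = True.
The clause (e) is unit, so e = True.
The clause (f) is unit, so f = True.
The clause (¬c) is unit, so c = False.
The clause (¬b) is unit, so b = False.
The clause (g) is unit, so g = True.
All clauses are satisfied.
A satisfying assignment: a: True,  b: False,  c: False,  d: True,  e: True,  f: True,  g: True.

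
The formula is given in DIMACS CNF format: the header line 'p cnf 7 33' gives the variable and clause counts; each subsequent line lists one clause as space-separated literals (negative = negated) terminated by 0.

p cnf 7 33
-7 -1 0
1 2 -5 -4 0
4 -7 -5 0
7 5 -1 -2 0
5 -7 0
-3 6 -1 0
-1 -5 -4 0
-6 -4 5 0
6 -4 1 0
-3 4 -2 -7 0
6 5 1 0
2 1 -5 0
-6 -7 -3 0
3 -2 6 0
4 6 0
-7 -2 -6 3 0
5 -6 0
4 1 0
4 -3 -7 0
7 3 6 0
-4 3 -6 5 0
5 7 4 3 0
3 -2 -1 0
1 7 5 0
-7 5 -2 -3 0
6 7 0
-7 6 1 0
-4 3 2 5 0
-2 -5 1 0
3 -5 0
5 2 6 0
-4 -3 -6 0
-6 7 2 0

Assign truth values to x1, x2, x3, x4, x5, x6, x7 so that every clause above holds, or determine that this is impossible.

x1 ↦ True; x2 ↦ True; x3 ↦ True; x4 ↦ False; x5 ↦ True; x6 ↦ True; x7 ↦ False

Case x7 = False:
From the singleton clause (x6), x6 = True.
From the singleton clause (x5), x5 = True.
From the singleton clause (x3), x3 = True.
From the singleton clause (¬x4), x4 = False.
From the singleton clause (x1), x1 = True.
From the singleton clause (x2), x2 = True.
All clauses are satisfied.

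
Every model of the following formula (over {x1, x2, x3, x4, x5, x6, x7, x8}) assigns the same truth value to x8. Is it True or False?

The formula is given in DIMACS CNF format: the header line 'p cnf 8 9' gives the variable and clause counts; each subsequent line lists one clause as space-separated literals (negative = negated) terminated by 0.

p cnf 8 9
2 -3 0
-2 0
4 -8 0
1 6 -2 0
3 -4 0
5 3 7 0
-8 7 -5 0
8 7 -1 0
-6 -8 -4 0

False

Suppose x8 = True.
From the singleton clause (¬x2), x2 = False.
From the singleton clause (¬x3), x3 = False.
From the singleton clause (x4), x4 = True.
Now (¬x4) is unsatisfied and unit — conflict.
So every satisfying assignment has x8 = False.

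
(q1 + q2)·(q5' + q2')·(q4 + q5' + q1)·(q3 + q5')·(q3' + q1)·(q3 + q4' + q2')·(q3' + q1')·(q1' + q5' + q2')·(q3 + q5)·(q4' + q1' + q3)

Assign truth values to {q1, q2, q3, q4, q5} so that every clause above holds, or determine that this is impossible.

Try q1 = 1.
Unit clause (q3') forces q3 = 0.
Unit clause (q5') forces q5 = 0.
That conflicts with the unit clause (q5).
So q1 must be the other value — set q1 = 0.
Unit clause (q2) forces q2 = 1.
Unit clause (q5') forces q5 = 0.
Unit clause (q3') forces q3 = 0.
That conflicts with the unit clause (q3).
Neither q1 = 1 nor q1 = 0 works.

UNSATISFIABLE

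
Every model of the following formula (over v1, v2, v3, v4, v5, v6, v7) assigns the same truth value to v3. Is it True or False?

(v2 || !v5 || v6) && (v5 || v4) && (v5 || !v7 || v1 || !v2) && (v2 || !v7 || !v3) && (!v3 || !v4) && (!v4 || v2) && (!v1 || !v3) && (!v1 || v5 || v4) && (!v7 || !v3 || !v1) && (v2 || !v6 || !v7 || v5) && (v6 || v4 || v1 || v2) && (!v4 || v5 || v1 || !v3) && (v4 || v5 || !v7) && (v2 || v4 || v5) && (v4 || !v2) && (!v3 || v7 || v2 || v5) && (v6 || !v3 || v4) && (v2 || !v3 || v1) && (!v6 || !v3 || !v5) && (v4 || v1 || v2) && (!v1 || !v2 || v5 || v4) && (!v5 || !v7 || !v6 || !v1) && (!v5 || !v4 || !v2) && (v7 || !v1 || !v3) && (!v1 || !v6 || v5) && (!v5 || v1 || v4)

Suppose v3 = true.
The clause (!v4) is unit, so v4 = false.
The clause (v5) is unit, so v5 = true.
The clause (!v1) is unit, so v1 = false.
That conflicts with the unit clause (v1).
So every satisfying assignment has v3 = False.

False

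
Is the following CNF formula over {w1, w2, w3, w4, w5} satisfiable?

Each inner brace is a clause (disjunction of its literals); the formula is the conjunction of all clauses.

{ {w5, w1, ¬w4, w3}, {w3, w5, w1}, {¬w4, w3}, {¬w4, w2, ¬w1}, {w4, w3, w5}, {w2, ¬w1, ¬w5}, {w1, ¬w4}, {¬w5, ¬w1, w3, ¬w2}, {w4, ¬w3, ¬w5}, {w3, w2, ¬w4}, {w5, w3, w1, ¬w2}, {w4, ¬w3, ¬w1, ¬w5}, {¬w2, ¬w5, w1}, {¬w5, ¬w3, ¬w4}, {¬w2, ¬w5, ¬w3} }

Branch on w4: set w4 = False.
Branch on w3: set w3 = True.
From the singleton clause (¬w5), w5 = False.
All clauses hold; w1, w2 can take either value.
A satisfying assignment: w1 ↦ False,  w2 ↦ True,  w3 ↦ True,  w4 ↦ False,  w5 ↦ False.

Satisfiable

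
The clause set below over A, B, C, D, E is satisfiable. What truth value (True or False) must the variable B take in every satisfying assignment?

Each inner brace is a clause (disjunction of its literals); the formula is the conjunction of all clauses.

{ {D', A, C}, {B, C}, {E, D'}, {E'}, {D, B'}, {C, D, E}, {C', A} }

Suppose B = 1.
(E') alone gives E = 0.
(D') alone gives D = 0.
That conflicts with the unit clause (D).
So every satisfying assignment has B = False.

False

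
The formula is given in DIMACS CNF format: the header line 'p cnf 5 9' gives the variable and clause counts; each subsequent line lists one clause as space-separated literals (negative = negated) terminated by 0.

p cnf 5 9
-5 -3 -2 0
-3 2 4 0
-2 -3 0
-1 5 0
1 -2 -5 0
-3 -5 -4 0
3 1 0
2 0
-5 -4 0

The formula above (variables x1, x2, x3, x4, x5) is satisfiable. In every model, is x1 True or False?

Suppose x1 = False.
Unit clause (x3) forces x3 = True.
Unit clause (¬x2) forces x2 = False.
That conflicts with the unit clause (x2).
So every satisfying assignment has x1 = True.

True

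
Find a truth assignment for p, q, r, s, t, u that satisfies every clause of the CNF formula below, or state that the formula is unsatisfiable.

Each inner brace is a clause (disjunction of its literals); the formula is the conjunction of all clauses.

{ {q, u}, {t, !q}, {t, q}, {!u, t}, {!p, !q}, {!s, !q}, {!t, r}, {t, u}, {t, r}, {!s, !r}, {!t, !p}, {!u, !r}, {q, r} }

Branch on q: set q = true.
From the singleton clause (t), t = true.
From the singleton clause (!p), p = false.
From the singleton clause (!s), s = false.
From the singleton clause (r), r = true.
From the singleton clause (!u), u = false.
All clauses are satisfied.

p: false,  q: true,  r: true,  s: false,  t: true,  u: false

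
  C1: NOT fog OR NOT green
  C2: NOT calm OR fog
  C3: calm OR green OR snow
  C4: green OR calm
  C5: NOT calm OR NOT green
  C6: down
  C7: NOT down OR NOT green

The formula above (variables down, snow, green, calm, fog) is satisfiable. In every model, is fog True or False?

True

Suppose fog = false.
Unit clause (NOT calm) forces calm = false.
Unit clause (green) forces green = true.
Unit clause (down) forces down = true.
That conflicts with the unit clause (NOT down).
So every satisfying assignment has fog = True.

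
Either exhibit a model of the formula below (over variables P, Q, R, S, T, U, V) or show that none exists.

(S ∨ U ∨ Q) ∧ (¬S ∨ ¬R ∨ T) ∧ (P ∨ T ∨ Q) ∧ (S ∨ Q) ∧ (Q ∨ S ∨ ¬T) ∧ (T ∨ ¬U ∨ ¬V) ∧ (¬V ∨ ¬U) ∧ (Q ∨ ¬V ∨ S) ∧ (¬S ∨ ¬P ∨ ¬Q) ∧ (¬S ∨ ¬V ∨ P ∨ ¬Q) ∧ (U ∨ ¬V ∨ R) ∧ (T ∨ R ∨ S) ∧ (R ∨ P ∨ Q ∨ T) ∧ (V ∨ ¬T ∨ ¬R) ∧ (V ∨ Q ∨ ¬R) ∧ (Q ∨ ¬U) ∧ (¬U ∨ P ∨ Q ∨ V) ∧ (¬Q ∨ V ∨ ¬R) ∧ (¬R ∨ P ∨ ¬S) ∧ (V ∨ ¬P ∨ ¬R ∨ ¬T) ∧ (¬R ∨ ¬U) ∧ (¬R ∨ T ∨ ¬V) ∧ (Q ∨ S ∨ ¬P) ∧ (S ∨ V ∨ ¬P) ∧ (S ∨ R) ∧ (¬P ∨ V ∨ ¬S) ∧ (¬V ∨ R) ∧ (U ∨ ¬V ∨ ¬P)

P: False, Q: True, R: True, S: False, T: True, U: False, V: True

Suppose S = False.
From the singleton clause (Q), Q = True.
From the singleton clause (R), R = True.
From the singleton clause (V), V = True.
From the singleton clause (¬U), U = False.
From the singleton clause (T), T = True.
From the singleton clause (¬P), P = False.
Every clause now holds.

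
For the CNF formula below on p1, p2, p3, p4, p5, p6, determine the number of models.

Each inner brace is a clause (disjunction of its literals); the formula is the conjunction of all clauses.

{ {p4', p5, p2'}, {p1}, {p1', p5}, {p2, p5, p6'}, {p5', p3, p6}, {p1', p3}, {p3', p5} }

There are 2^6 = 64 truth assignments over (p1, p2, p3, p4, p5, p6).
Split on p6. With p6 = 1, the clauses containing p6 are satisfied and p6' drops from the rest; 4 of the 2^5 = 32 assignments to the other variables satisfy what remains.
With p6 = 0, by the same count on the reduced clause set, 4 assignments work.
Total: 4 + 4 = 8.

8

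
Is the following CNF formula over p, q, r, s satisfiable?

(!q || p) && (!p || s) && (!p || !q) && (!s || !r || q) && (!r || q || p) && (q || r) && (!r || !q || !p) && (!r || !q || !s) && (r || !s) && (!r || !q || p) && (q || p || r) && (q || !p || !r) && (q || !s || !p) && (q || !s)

Unsatisfiable

Try q = false.
From the singleton clause (r), r = true.
From the singleton clause (!s), s = false.
From the singleton clause (!p), p = false.
That conflicts with the unit clause (p).
Backtrack on q: now try q = true.
From the singleton clause (p), p = true.
That conflicts with the unit clause (!p).
Neither q = true nor q = false works.
No assignment satisfies every clause.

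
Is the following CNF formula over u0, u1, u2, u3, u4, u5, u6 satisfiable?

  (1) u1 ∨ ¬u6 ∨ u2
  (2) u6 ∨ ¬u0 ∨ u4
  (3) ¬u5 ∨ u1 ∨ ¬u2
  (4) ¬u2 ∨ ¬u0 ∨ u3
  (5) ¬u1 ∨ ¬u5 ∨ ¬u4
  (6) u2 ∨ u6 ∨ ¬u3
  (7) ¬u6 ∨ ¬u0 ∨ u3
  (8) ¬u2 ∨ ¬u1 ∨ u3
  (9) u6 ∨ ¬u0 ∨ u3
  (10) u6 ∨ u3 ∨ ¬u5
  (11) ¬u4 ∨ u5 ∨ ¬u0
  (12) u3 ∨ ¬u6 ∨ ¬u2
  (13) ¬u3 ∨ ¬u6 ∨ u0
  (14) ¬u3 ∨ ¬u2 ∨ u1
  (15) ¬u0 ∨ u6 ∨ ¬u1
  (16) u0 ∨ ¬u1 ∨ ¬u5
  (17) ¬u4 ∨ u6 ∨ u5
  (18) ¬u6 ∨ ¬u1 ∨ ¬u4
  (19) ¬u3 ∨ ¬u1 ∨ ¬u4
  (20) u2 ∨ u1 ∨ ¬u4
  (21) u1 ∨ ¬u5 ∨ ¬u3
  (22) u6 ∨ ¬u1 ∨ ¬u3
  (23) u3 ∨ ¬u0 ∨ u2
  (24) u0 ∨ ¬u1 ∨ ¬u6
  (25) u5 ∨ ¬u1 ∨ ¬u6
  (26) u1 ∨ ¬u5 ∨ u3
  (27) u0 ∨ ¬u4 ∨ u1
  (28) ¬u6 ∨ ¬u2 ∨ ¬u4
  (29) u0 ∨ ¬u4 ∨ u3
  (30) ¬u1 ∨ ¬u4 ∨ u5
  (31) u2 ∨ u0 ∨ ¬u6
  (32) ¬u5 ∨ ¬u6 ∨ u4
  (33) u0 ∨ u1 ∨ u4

Yes

Suppose u1 = True.
Suppose u5 = False.
The clause (¬u6) is unit, so u6 = False.
The clause (¬u0) is unit, so u0 = False.
The clause (¬u4) is unit, so u4 = False.
The clause (¬u3) is unit, so u3 = False.
The clause (¬u2) is unit, so u2 = False.
This assignment satisfies each clause.
A satisfying assignment: u0=False,  u1=True,  u2=False,  u3=False,  u4=False,  u5=False,  u6=False.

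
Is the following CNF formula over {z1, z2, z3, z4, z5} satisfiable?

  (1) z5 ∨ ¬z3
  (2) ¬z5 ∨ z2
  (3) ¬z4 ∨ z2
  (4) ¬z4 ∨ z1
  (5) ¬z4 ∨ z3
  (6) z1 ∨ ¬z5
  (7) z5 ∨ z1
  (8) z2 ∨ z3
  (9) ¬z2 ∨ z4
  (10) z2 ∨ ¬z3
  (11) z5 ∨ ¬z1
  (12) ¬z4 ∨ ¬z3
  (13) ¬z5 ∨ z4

No, unsatisfiable

Try z5 = True.
(z2) alone gives z2 = True.
(z1) alone gives z1 = True.
(z4) alone gives z4 = True.
(z3) alone gives z3 = True.
Now (¬z3) is unsatisfied and unit — conflict.
So z5 must be the other value — set z5 = False.
(¬z3) alone gives z3 = False.
(¬z4) alone gives z4 = False.
(z1) alone gives z1 = True.
Now (¬z1) is unsatisfied and unit — conflict.
Neither z5 = True nor z5 = False works.
No assignment satisfies every clause.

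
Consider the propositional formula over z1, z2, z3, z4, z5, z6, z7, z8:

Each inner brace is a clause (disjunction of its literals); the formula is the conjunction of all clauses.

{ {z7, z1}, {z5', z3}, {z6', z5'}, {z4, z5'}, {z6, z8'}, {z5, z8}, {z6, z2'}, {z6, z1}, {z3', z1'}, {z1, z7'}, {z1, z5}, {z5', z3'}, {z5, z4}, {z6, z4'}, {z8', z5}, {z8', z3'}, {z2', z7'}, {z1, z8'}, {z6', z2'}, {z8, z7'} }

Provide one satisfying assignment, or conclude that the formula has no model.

UNSATISFIABLE

Branch on z7: set z7 = 1.
From the singleton clause (z1), z1 = 1.
From the singleton clause (z3'), z3 = 0.
From the singleton clause (z5'), z5 = 0.
From the singleton clause (z8), z8 = 1.
But (z8') is also a unit clause — contradiction.
That branch fails; take z7 = 0 instead.
From the singleton clause (z1), z1 = 1.
From the singleton clause (z3'), z3 = 0.
From the singleton clause (z5'), z5 = 0.
From the singleton clause (z8), z8 = 1.
But (z8') is also a unit clause — contradiction.
Both values of z7 lead to a conflict.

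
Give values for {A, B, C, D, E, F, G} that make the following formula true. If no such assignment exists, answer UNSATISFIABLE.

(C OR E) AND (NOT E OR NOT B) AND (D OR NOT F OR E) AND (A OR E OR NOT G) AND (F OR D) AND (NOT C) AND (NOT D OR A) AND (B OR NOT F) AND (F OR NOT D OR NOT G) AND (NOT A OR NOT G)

A=true; B=false; C=false; D=true; E=true; F=false; G=false

Unit clause (NOT C) forces C = false.
Unit clause (E) forces E = true.
Unit clause (NOT B) forces B = false.
Unit clause (NOT F) forces F = false.
Unit clause (D) forces D = true.
Unit clause (A) forces A = true.
Unit clause (NOT G) forces G = false.
This assignment satisfies each clause.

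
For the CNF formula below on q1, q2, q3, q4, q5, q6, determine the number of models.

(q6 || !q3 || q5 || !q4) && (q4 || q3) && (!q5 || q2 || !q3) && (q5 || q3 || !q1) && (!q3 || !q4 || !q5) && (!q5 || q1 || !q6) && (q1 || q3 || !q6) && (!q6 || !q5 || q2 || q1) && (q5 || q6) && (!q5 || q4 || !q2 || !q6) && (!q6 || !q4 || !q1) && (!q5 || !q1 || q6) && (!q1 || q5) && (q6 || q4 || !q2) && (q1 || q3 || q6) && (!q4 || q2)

There are 2^6 = 64 truth assignments over (q1, q2, q3, q4, q5, q6).
Split on q2. With q2 = true, the clauses containing q2 are satisfied and !q2 drops from the rest; 2 of the 2^5 = 32 assignments to the other variables satisfy what remains.
With q2 = false, by the same count on the reduced clause set, 1 assignment works.
(One model: q1=F, q2=F, q3=T, q4=F, q5=F, q6=T.)
Total: 2 + 1 = 3.

3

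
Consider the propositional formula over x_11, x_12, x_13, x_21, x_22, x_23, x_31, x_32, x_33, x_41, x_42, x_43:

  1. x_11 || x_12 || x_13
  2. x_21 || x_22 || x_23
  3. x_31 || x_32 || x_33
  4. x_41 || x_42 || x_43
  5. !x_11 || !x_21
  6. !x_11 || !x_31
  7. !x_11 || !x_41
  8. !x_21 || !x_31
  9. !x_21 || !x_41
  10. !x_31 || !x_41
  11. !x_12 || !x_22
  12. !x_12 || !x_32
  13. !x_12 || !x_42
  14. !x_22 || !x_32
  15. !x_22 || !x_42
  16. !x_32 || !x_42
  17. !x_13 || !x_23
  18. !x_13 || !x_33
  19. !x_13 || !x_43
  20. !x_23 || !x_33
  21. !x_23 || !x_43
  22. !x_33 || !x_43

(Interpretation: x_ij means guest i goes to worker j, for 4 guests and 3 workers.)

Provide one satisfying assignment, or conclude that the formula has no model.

Case x_11 = false:
Case x_12 = true:
From the singleton clause (!x_22), x_22 = false.
From the singleton clause (!x_32), x_32 = false.
From the singleton clause (!x_42), x_42 = false.
Case x_21 = true:
From the singleton clause (!x_31), x_31 = false.
From the singleton clause (x_33), x_33 = true.
From the singleton clause (!x_41), x_41 = false.
From the singleton clause (x_43), x_43 = true.
Now (!x_43) is unsatisfied and unit — conflict.
Backtrack on x_21: now try x_21 = false.
From the singleton clause (x_23), x_23 = true.
From the singleton clause (!x_13), x_13 = false.
From the singleton clause (!x_33), x_33 = false.
From the singleton clause (x_31), x_31 = true.
From the singleton clause (!x_41), x_41 = false.
From the singleton clause (x_43), x_43 = true.
Now (!x_43) is unsatisfied and unit — conflict.
Both values of x_21 lead to a conflict.
Backtrack on x_12: now try x_12 = false.
From the singleton clause (x_13), x_13 = true.
From the singleton clause (!x_23), x_23 = false.
From the singleton clause (!x_33), x_33 = false.
From the singleton clause (!x_43), x_43 = false.
Case x_21 = true:
From the singleton clause (!x_31), x_31 = false.
From the singleton clause (x_32), x_32 = true.
From the singleton clause (!x_41), x_41 = false.
From the singleton clause (x_42), x_42 = true.
Now (!x_42) is unsatisfied and unit — conflict.
Backtrack on x_21: now try x_21 = false.
From the singleton clause (x_22), x_22 = true.
From the singleton clause (!x_32), x_32 = false.
From the singleton clause (x_31), x_31 = true.
From the singleton clause (!x_41), x_41 = false.
From the singleton clause (x_42), x_42 = true.
Now (!x_42) is unsatisfied and unit — conflict.
Both values of x_21 lead to a conflict.
Both values of x_12 lead to a conflict.
Backtrack on x_11: now try x_11 = true.
From the singleton clause (!x_21), x_21 = false.
From the singleton clause (!x_31), x_31 = false.
From the singleton clause (!x_41), x_41 = false.
Case x_22 = true:
From the singleton clause (!x_12), x_12 = false.
From the singleton clause (!x_32), x_32 = false.
From the singleton clause (x_33), x_33 = true.
From the singleton clause (!x_42), x_42 = false.
From the singleton clause (x_43), x_43 = true.
Now (!x_43) is unsatisfied and unit — conflict.
Backtrack on x_22: now try x_22 = false.
From the singleton clause (x_23), x_23 = true.
From the singleton clause (!x_13), x_13 = false.
From the singleton clause (!x_33), x_33 = false.
From the singleton clause (x_32), x_32 = true.
From the singleton clause (!x_12), x_12 = false.
From the singleton clause (!x_42), x_42 = false.
From the singleton clause (x_43), x_43 = true.
Now (!x_43) is unsatisfied and unit — conflict.
Both values of x_22 lead to a conflict.
Both values of x_11 lead to a conflict.

UNSATISFIABLE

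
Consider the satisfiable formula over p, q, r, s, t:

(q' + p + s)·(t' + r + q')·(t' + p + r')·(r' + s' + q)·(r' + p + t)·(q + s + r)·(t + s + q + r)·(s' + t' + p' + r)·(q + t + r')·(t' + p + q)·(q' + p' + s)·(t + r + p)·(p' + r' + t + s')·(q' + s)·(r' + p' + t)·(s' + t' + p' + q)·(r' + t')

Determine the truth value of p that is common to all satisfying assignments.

Suppose p = 0.
Suppose q = 0.
From the singleton clause (t'), t = 0.
From the singleton clause (r'), r = 0.
But (r) is also a unit clause — contradiction.
So q must be the other value — set q = 1.
From the singleton clause (s), s = 1.
Suppose t = 0.
From the singleton clause (r'), r = 0.
But (r) is also a unit clause — contradiction.
So t must be the other value — set t = 1.
From the singleton clause (r), r = 1.
But (r') is also a unit clause — contradiction.
Either choice for t ends in contradiction.
Either choice for q ends in contradiction.
So every satisfying assignment has p = True.

True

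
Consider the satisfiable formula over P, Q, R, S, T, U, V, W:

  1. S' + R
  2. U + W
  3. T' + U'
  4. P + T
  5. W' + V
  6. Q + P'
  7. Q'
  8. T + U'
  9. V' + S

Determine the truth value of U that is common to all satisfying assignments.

False

Suppose U = 1.
The clause (T') is unit, so T = 0.
But (T) is also a unit clause — contradiction.
So every satisfying assignment has U = False.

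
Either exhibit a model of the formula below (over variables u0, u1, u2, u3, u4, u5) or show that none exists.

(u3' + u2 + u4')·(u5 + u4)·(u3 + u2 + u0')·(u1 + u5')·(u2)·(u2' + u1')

u0 ↦ 0,  u1 ↦ 0,  u2 ↦ 1,  u3 ↦ 1,  u4 ↦ 1,  u5 ↦ 0

Unit clause (u2) forces u2 = 1.
Unit clause (u1') forces u1 = 0.
Unit clause (u5') forces u5 = 0.
Unit clause (u4) forces u4 = 1.
No clause remains; u0, u3 are free.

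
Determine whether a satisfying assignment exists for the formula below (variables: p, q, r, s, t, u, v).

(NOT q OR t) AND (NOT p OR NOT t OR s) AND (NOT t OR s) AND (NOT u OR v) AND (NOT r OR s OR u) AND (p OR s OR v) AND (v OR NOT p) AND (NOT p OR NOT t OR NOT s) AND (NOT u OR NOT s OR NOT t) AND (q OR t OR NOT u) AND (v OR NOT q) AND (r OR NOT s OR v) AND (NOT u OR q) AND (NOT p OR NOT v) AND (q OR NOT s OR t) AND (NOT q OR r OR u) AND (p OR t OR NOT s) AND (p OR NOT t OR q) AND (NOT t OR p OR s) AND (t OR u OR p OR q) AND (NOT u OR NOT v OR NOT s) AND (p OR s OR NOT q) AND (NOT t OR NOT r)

Branch on q: set q = false.
The clause (NOT u) is unit, so u = false.
Branch on t: set t = false.
The clause (NOT s) is unit, so s = false.
The clause (NOT r) is unit, so r = false.
The clause (p) is unit, so p = true.
The clause (v) is unit, so v = true.
Now (NOT v) is unsatisfied and unit — conflict.
Backtrack on t: now try t = true.
The clause (s) is unit, so s = true.
The clause (NOT p) is unit, so p = false.
Now (p) is unsatisfied and unit — conflict.
Both values of t lead to a conflict.
Backtrack on q: now try q = true.
The clause (t) is unit, so t = true.
The clause (s) is unit, so s = true.
The clause (NOT p) is unit, so p = false.
The clause (NOT u) is unit, so u = false.
The clause (v) is unit, so v = true.
The clause (r) is unit, so r = true.
Now (NOT r) is unsatisfied and unit — conflict.
Both values of q lead to a conflict.
No assignment satisfies every clause.

No, unsatisfiable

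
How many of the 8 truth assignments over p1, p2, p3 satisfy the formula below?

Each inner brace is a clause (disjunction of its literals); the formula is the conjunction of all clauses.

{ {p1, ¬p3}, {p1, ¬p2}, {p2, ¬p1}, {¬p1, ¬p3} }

2

There are 2^3 = 8 truth assignments over (p1, p2, p3).
Check each against the 4 clauses (columns in the order p1, p2, p3):
  F F F  ✓ satisfies all
  F F T  ✗ fails (p1 ∨ ¬p3)
  F T F  ✗ fails (p1 ∨ ¬p2)
  F T T  ✗ fails (p1 ∨ ¬p3)
  T F F  ✗ fails (p2 ∨ ¬p1)
  T F T  ✗ fails (p2 ∨ ¬p1)
  T T F  ✓ satisfies all
  T T T  ✗ fails (¬p1 ∨ ¬p3)
2 of the 8 rows are models.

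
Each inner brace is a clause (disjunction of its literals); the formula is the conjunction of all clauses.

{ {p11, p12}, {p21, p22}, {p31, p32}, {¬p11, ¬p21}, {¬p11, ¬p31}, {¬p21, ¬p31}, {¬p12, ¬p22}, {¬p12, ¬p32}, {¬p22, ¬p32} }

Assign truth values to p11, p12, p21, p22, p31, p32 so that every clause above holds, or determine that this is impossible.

UNSATISFIABLE

Case p11 = True:
The clause (¬p21) is unit, so p21 = False.
The clause (p22) is unit, so p22 = True.
The clause (¬p31) is unit, so p31 = False.
The clause (p32) is unit, so p32 = True.
But (¬p32) is also a unit clause — contradiction.
Undo p11 and try p11 = False.
The clause (p12) is unit, so p12 = True.
The clause (¬p22) is unit, so p22 = False.
The clause (p21) is unit, so p21 = True.
The clause (¬p31) is unit, so p31 = False.
The clause (p32) is unit, so p32 = True.
But (¬p32) is also a unit clause — contradiction.
Both values of p11 lead to a conflict.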